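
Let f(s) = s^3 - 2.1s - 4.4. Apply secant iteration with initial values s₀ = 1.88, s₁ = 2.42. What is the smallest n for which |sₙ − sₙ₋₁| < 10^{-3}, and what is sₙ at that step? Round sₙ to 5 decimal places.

n = 5, sₙ = 2.05851

f(1.88) = -1.7033280, f(2.42) = 4.6904880
s₂ = 2.4200000 − 4.6904880·(0.5400000)/(6.3938160) = 2.0238573;  |Δ| = 0.3961427
f(2.0238573) = -0.3603841
s₃ = 2.0238573 − (-0.3603841)·(-0.3961427)/(-5.0508721) = 2.0521224;  |Δ| = 0.0282651
f(2.0521224) = -0.0675459
s₄ = 2.0521224 − (-0.0675459)·(0.0282651)/(0.2928382) = 2.0586420;  |Δ| = 0.0065196
f(2.0586420) = 0.0013912
s₅ = 2.0586420 − 0.0013912·(0.0065196)/(0.0689371) = 2.0585105;  |Δ| = 0.0001316
|s₅ − s₄| = 0.0001316 < 10^{-3}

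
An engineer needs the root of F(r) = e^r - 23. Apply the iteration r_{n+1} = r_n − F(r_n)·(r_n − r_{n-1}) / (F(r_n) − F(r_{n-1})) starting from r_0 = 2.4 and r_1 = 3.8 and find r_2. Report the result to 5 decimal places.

2.89788

F(2.4) = -11.9768236, F(3.8) = 21.7011845
r_2 = 3.8000000 − 21.7011845·(3.8000000 − 2.4000000) / (21.7011845 − (-11.9768236)) = 3.8000000 − (30.3816583)/(33.6780081) = 2.8978784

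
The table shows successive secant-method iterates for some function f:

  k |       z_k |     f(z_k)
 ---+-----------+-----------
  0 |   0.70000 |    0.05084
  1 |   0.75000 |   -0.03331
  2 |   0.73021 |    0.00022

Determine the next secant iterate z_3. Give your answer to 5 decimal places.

0.73034

z_3 = 0.73021 − 0.00022·(0.73021 − 0.75000) / (0.00022 − (-0.03331))
   = 0.73021 − (-0.0000044)/(0.0335300) = 0.7303398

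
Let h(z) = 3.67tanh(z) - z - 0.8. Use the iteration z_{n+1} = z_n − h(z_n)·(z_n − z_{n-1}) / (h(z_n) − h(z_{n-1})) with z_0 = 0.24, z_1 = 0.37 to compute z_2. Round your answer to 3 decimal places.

0.315

h(0.24) = -0.17573, h(0.37) = 0.12915
z_2 = 0.37000 − 0.12915·(0.37000 − 0.24000) / (0.12915 − (-0.17573)) = 0.37000 − (0.01679)/(0.30488) = 0.31493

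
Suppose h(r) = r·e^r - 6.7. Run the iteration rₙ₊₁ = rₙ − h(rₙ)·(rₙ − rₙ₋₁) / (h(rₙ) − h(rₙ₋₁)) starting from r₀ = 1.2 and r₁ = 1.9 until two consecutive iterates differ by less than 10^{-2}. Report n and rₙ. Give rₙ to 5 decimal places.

n = 5, rₙ = 1.49797

h(1.2) = -2.7158597, h(1.9) = 6.0031994
r₂ = 1.9000000 − 6.0031994·(0.7000000)/(8.7190591) = 1.4180398;  |Δ| = 0.4819602
h(1.4180398) = -0.8448871
r₃ = 1.4180398 − (-0.8448871)·(-0.4819602)/(-6.8480866) = 1.4775019;  |Δ| = 0.0594622
h(1.4775019) = -0.2256079
r₄ = 1.4775019 − (-0.2256079)·(0.0594622)/(0.6192793) = 1.4991644;  |Δ| = 0.0216625
h(1.4991644) = 0.0131771
r₅ = 1.4991644 − 0.0131771·(0.0216625)/(0.2387850) = 1.4979690;  |Δ| = 0.0011954
|r₅ − r₄| = 0.0011954 < 10^{-2}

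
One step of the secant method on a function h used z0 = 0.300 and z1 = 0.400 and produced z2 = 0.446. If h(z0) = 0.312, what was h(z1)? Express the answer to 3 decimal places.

0.098

The secant line through (0.300, 0.312) and (0.400, h(z1)) crosses zero at z2 = 0.446.
So (0.300, 0.312), (0.400, h(z1)), (0.446, 0) are collinear:
h(z1) = 0.312 · (0.400 − 0.446) / (0.300 − 0.446) = 0.312 · (-0.04600)/(-0.14600) = 0.09830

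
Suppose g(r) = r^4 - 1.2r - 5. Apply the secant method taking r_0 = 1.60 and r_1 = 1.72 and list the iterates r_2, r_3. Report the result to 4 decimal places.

g(1.60) = -0.366400, g(1.72) = 1.688131
r_2 = 1.720000 − 1.688131·(1.720000 − 1.600000) / (1.688131 − (-0.366400)) = 1.720000 − (0.202576)/(2.054531) = 1.621401
g(1.621401) = -0.034357
r_3 = 1.621401 − (-0.034357)·(1.621401 − 1.720000) / (-0.034357 − 1.688131) = 1.621401 − (0.003388)/(-1.722488) = 1.623367

1.6214, 1.6234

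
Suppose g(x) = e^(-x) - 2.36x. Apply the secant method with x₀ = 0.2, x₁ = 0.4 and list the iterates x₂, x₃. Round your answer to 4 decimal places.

0.3118, 0.3106

g(0.2) = 0.346731, g(0.4) = -0.273680
x₂ = 0.400000 − (-0.273680)·(0.400000 − 0.200000) / (-0.273680 − 0.346731) = 0.400000 − (-0.054736)/(-0.620411) = 0.311775
g(0.311775) = -0.003641
x₃ = 0.311775 − (-0.003641)·(0.311775 − 0.400000) / (-0.003641 − (-0.273680)) = 0.311775 − (0.000321)/(0.270038) = 0.310585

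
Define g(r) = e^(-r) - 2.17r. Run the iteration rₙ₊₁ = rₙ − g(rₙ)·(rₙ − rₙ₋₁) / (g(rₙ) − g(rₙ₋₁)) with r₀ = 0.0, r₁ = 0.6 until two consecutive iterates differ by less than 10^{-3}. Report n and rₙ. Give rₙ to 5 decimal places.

n = 4, rₙ = 0.33098

g(0.0) = 1.0000000, g(0.6) = -0.7531884
r₂ = 0.6000000 − (-0.7531884)·(0.6000000)/(-1.7531884) = 0.3422336;  |Δ| = 0.2577664
g(0.3422336) = -0.0324647
r₃ = 0.3422336 − (-0.0324647)·(-0.2577664)/(0.7207237) = 0.3306226;  |Δ| = 0.0116110
g(0.3306226) = 0.0010251
r₄ = 0.3306226 − 0.0010251·(-0.0116110)/(0.0334898) = 0.3309780;  |Δ| = 0.0003554
|r₄ − r₃| = 0.0003554 < 10^{-3}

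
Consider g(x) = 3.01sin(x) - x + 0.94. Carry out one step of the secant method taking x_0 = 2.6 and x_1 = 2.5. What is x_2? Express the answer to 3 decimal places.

2.569

g(2.6) = -0.10834, g(2.5) = 0.24140
x_2 = 2.50000 − 0.24140·(2.50000 − 2.60000) / (0.24140 − (-0.10834)) = 2.50000 − (-0.02414)/(0.34974) = 2.56902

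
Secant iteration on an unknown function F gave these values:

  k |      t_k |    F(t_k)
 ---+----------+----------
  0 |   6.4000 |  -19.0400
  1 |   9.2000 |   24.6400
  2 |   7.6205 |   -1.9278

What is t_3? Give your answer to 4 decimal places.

t_3 = 7.6205 − (-1.9278)·(7.6205 − 9.2000) / (-1.9278 − 24.6400)
   = 7.6205 − (3.044960)/(-26.567800) = 7.735111

7.7351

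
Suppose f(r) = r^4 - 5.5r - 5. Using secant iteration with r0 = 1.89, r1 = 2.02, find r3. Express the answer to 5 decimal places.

1.99996

f(1.89) = -2.6351016, f(2.02) = 0.5396642
r2 = 2.0200000 − 0.5396642·(2.0200000 − 1.8900000) / (0.5396642 − (-2.6351016)) = 2.0200000 − (0.0701563)/(3.1747658) = 1.9979019
f(1.9979019) = -0.0554945
r3 = 1.9979019 − (-0.0554945)·(1.9979019 − 2.0200000) / (-0.0554945 − 0.5396642) = 1.9979019 − (0.0012263)/(-0.5951586) = 1.9999624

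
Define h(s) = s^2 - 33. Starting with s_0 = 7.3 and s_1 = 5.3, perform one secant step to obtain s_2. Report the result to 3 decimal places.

5.690

h(7.3) = 20.29000, h(5.3) = -4.91000
s_2 = 5.30000 − (-4.91000)·(5.30000 − 7.30000) / (-4.91000 − 20.29000) = 5.30000 − (9.82000)/(-25.20000) = 5.68968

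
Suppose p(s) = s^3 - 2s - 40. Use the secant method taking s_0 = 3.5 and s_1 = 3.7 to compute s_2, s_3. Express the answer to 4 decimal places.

3.6118, 3.6146

p(3.5) = -4.125000, p(3.7) = 3.253000
s_2 = 3.700000 − 3.253000·(3.700000 − 3.500000) / (3.253000 − (-4.125000)) = 3.700000 − (0.650600)/(7.378000) = 3.611819
p(3.611819) = -0.106608
s_3 = 3.611819 − (-0.106608)·(3.611819 − 3.700000) / (-0.106608 − 3.253000) = 3.611819 − (0.009401)/(-3.359608) = 3.614617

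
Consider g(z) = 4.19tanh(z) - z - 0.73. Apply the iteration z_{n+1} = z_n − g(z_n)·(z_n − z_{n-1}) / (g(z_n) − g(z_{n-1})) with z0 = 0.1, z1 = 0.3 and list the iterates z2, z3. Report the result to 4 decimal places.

0.2368, 0.2343

g(0.1) = -0.412391, g(0.3) = 0.190600
z2 = 0.300000 − 0.190600·(0.300000 − 0.100000) / (0.190600 − (-0.412391)) = 0.300000 − (0.038120)/(0.602991) = 0.236782
g(0.236782) = 0.007199
z3 = 0.236782 − 0.007199·(0.236782 − 0.300000) / (0.007199 − 0.190600) = 0.236782 − (-0.000455)/(-0.183400) = 0.234300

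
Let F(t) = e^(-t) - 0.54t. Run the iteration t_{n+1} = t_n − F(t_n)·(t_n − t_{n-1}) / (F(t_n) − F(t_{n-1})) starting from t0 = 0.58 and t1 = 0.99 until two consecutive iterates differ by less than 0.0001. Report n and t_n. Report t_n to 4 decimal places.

n = 5, t_n = 0.8176

F(0.58) = 0.246698, F(0.99) = -0.163023
t2 = 0.990000 − (-0.163023)·(0.410000)/(-0.409722) = 0.826866;  |Δ| = 0.163134
F(0.826866) = -0.009090
t3 = 0.826866 − (-0.009090)·(-0.163134)/(0.153934) = 0.817233;  |Δ| = 0.009633
F(0.817233) = 0.000346
t4 = 0.817233 − 0.000346·(-0.009633)/(0.009436) = 0.817586;  |Δ| = 0.000353
F(0.817586) = -0.000001
t5 = 0.817586 − (-0.000001)·(0.000353)/(-0.000347) = 0.817586;  |Δ| = 0.000001
|t5 − t4| = 0.000001 < 0.0001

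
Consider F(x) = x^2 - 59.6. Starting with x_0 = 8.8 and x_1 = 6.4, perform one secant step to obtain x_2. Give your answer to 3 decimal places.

7.626

F(8.8) = 17.84000, F(6.4) = -18.64000
x_2 = 6.40000 − (-18.64000)·(6.40000 − 8.80000) / (-18.64000 − 17.84000) = 6.40000 − (44.73600)/(-36.48000) = 7.62632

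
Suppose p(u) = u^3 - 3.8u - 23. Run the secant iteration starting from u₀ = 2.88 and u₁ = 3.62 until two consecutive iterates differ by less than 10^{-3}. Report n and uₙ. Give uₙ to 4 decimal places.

n = 5, uₙ = 3.2862

p(2.88) = -10.056128, p(3.62) = 10.681928
u₂ = 3.620000 − 10.681928·(0.740000)/(20.738056) = 3.238835;  |Δ| = 0.381165
p(3.238835) = -1.332032
u₃ = 3.238835 − (-1.332032)·(-0.381165)/(-12.013960) = 3.281096;  |Δ| = 0.042261
p(3.281096) = -0.145229
u₄ = 3.281096 − (-0.145229)·(0.042261)/(1.186803) = 3.286267;  |Δ| = 0.005172
p(3.286267) = 0.002405
u₅ = 3.286267 − 0.002405·(0.005172)/(0.147635) = 3.286183;  |Δ| = 0.000084
|u₅ − u₄| = 0.000084 < 10^{-3}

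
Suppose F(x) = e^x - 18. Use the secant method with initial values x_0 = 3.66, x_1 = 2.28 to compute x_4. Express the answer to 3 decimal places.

2.882

F(3.66) = 20.86134, F(2.28) = -8.22332
x_2 = 2.28000 − (-8.22332)·(2.28000 − 3.66000) / (-8.22332 − 20.86134) = 2.28000 − (11.34818)/(-29.08466) = 2.67018
F(2.67018) = -3.55747
x_3 = 2.67018 − (-3.55747)·(2.67018 − 2.28000) / (-3.55747 − (-8.22332)) = 2.67018 − (-1.38804)/(4.66585) = 2.96767
F(2.96767) = 1.44651
x_4 = 2.96767 − 1.44651·(2.96767 − 2.67018) / (1.44651 − (-3.55747)) = 2.96767 − (0.43032)/(5.00397) = 2.88167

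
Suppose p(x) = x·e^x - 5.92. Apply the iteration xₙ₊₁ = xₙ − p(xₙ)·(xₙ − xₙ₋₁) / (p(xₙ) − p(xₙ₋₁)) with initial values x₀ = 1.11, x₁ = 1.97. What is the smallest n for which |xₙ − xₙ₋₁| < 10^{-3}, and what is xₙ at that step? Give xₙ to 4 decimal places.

p(1.11) = -2.551862, p(1.97) = 8.206233
x₂ = 1.970000 − 8.206233·(0.860000)/(10.758095) = 1.313995;  |Δ| = 0.656005
p(1.313995) = -1.030609
x₃ = 1.313995 − (-1.030609)·(-0.656005)/(-9.236842) = 1.387190;  |Δ| = 0.073194
p(1.387190) = -0.366271
x₄ = 1.387190 − (-0.366271)·(0.073194)/(0.664338) = 1.427544;  |Δ| = 0.040354
p(1.427544) = 0.030645
x₅ = 1.427544 − 0.030645·(0.040354)/(0.396916) = 1.424428;  |Δ| = 0.003116
p(1.424428) = -0.000814
x₆ = 1.424428 − (-0.000814)·(-0.003116)/(-0.031459) = 1.424509;  |Δ| = 0.000081
|x₆ − x₅| = 0.000081 < 10^{-3}

n = 6, xₙ = 1.4245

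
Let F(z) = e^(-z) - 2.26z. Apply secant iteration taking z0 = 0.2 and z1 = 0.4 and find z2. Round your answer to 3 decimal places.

0.322

F(0.2) = 0.36673, F(0.4) = -0.23368
z2 = 0.40000 − (-0.23368)·(0.40000 − 0.20000) / (-0.23368 − 0.36673) = 0.40000 − (-0.04674)/(-0.60041) = 0.32216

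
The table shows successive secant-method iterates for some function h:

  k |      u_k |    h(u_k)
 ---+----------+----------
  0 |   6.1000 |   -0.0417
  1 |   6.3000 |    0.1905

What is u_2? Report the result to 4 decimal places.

6.1359

u_2 = 6.3000 − 0.1905·(6.3000 − 6.1000) / (0.1905 − (-0.0417))
   = 6.3000 − (0.038100)/(0.232200) = 6.135917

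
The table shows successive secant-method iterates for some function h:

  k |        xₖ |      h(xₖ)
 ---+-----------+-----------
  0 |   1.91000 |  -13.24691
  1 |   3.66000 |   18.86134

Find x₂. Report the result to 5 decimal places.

x₂ = 3.66000 − 18.86134·(3.66000 − 1.91000) / (18.86134 − (-13.24691))
   = 3.66000 − (33.0073450)/(32.1082500) = 2.6319980

2.63200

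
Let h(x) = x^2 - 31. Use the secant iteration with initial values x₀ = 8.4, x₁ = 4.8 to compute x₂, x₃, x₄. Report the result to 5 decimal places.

h(8.4) = 39.5600000, h(4.8) = -7.9600000
x₂ = 4.8000000 − (-7.9600000)·(4.8000000 − 8.4000000) / (-7.9600000 − 39.5600000) = 4.8000000 − (28.6560000)/(-47.5200000) = 5.4030303
h(5.4030303) = -1.8072635
x₃ = 5.4030303 − (-1.8072635)·(5.4030303 − 4.8000000) / (-1.8072635 − (-7.9600000)) = 5.4030303 − (-1.0898347)/(6.1527365) = 5.5801604
h(5.5801604) = 0.1381899
x₄ = 5.5801604 − 0.1381899·(5.5801604 − 5.4030303) / (0.1381899 − (-1.8072635)) = 5.5801604 − (0.0244776)/(1.9454534) = 5.5675784

5.40303, 5.58016, 5.56758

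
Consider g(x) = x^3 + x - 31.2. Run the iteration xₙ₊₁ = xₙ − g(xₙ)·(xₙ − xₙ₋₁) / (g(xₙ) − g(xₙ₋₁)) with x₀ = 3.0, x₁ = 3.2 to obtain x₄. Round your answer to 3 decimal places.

3.042

g(3.0) = -1.20000, g(3.2) = 4.76800
x₂ = 3.20000 − 4.76800·(3.20000 − 3.00000) / (4.76800 − (-1.20000)) = 3.20000 − (0.95360)/(5.96800) = 3.04021
g(3.04021) = -0.05937
x₃ = 3.04021 − (-0.05937)·(3.04021 − 3.20000) / (-0.05937 − 4.76800) = 3.04021 − (0.00949)/(-4.82737) = 3.04218
g(3.04218) = -0.00288
x₄ = 3.04218 − (-0.00288)·(3.04218 − 3.04021) / (-0.00288 − (-0.05937)) = 3.04218 − (-0.00001)/(0.05650) = 3.04228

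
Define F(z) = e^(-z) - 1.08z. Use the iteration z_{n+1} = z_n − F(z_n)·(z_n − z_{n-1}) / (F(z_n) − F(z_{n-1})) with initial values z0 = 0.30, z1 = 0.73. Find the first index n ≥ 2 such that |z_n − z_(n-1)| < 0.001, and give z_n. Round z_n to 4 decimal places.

F(0.30) = 0.416818, F(0.73) = -0.306491
z2 = 0.730000 − (-0.306491)·(0.430000)/(-0.723309) = 0.547794;  |Δ| = 0.182206
F(0.547794) = -0.013394
z3 = 0.547794 − (-0.013394)·(-0.182206)/(0.293097) = 0.539468;  |Δ| = 0.008326
F(0.539468) = 0.000433
z4 = 0.539468 − 0.000433·(-0.008326)/(0.013827) = 0.539729;  |Δ| = 0.000261
|z4 − z3| = 0.000261 < 0.001

n = 4, z_n = 0.5397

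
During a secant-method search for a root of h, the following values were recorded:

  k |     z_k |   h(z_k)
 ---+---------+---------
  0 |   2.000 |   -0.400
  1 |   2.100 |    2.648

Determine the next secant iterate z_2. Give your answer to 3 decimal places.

2.013

z_2 = 2.100 − 2.648·(2.100 − 2.000) / (2.648 − (-0.400))
   = 2.100 − (0.26480)/(3.04800) = 2.01312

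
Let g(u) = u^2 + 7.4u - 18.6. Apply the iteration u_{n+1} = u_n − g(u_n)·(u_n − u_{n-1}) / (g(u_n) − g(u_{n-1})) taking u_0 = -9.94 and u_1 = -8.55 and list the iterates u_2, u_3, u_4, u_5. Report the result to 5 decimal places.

g(-9.94) = 6.6476000, g(-8.55) = -8.7675000
u_2 = -8.5500000 − (-8.7675000)·(-8.5500000 − (-9.9400000)) / (-8.7675000 − 6.6476000) = -8.5500000 − (-12.1868250)/(-15.4151000) = -9.3405771
g(-9.3405771) = -0.4738900
u_3 = -9.3405771 − (-0.4738900)·(-9.3405771 − (-8.5500000)) / (-0.4738900 − (-8.7675000)) = -9.3405771 − (0.3746466)/(8.2936100) = -9.3857500
g(-9.3857500) = 0.0377533
u_4 = -9.3857500 − 0.0377533·(-9.3857500 − (-9.3405771)) / (0.0377533 − (-0.4738900)) = -9.3857500 − (-0.0017054)/(0.5116433) = -9.3824168
g(-9.3824168) = -0.0001395
u_5 = -9.3824168 − (-0.0001395)·(-9.3824168 − (-9.3857500)) / (-0.0001395 − 0.0377533) = -9.3824168 − (-0.0000005)/(-0.0378927) = -9.3824291

-9.34058, -9.38575, -9.38242, -9.38243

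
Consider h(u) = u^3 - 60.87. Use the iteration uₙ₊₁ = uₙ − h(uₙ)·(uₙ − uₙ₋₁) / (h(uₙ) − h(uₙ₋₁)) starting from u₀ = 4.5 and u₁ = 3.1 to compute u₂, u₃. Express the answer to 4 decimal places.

3.8094, 3.9650

h(4.5) = 30.255000, h(3.1) = -31.079000
u₂ = 3.100000 − (-31.079000)·(3.100000 − 4.500000) / (-31.079000 − 30.255000) = 3.100000 − (43.510600)/(-61.334000) = 3.809404
h(3.809404) = -5.589599
u₃ = 3.809404 − (-5.589599)·(3.809404 − 3.100000) / (-5.589599 − (-31.079000)) = 3.809404 − (-3.965285)/(25.489401) = 3.964970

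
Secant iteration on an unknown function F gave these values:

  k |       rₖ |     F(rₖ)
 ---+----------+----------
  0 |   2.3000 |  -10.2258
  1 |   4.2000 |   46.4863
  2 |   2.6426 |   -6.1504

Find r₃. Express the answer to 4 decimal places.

2.8246

r₃ = 2.6426 − (-6.1504)·(2.6426 − 4.2000) / (-6.1504 − 46.4863)
   = 2.6426 − (9.578633)/(-52.636700) = 2.824576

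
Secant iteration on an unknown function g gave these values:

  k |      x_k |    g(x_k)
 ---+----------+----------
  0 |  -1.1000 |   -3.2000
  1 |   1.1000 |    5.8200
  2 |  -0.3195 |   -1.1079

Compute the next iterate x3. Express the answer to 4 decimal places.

x3 = -0.3195 − (-1.1079)·(-0.3195 − 1.1000) / (-1.1079 − 5.8200)
   = -0.3195 − (1.572664)/(-6.927900) = -0.092496

-0.0925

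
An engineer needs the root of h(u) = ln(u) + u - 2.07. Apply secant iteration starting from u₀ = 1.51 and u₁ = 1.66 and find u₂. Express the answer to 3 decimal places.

1.601

h(1.51) = -0.14789, h(1.66) = 0.09682
u₂ = 1.66000 − 0.09682·(1.66000 − 1.51000) / (0.09682 − (-0.14789)) = 1.66000 − (0.01452)/(0.24471) = 1.60065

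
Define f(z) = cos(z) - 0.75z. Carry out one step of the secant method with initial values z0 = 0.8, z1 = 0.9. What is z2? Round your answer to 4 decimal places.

f(0.8) = 0.096707, f(0.9) = -0.053390
z2 = 0.900000 − (-0.053390)·(0.900000 − 0.800000) / (-0.053390 − 0.096707) = 0.900000 − (-0.005339)/(-0.150097) = 0.864430

0.8644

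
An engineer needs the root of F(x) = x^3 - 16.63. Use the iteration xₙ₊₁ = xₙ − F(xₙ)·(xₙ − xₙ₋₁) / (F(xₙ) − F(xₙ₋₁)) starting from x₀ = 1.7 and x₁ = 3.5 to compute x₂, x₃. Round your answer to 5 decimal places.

2.25557, 2.45986

F(1.7) = -11.7170000, F(3.5) = 26.2450000
x₂ = 3.5000000 − 26.2450000·(3.5000000 − 1.7000000) / (26.2450000 − (-11.7170000)) = 3.5000000 − (47.2410000)/(37.9620000) = 2.2555714
F(2.2555714) = -5.1545503
x₃ = 2.2555714 − (-5.1545503)·(2.2555714 − 3.5000000) / (-5.1545503 − 26.2450000) = 2.2555714 − (6.4144700)/(-31.3995503) = 2.4598568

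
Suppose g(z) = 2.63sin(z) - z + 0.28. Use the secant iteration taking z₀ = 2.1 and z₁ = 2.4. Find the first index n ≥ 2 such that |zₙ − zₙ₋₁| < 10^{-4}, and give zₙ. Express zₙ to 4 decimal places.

n = 5, zₙ = 2.2785

g(2.1) = 0.450241, g(2.4) = -0.343532
z₂ = 2.400000 − (-0.343532)·(0.300000)/(-0.793772) = 2.270165;  |Δ| = 0.129835
g(2.270165) = 0.022440
z₃ = 2.270165 − 0.022440·(-0.129835)/(0.365971) = 2.278126;  |Δ| = 0.007961
g(2.278126) = 0.000937
z₄ = 2.278126 − 0.000937·(0.007961)/(-0.021502) = 2.278473;  |Δ| = 0.000347
g(2.278473) = -0.000003
z₅ = 2.278473 − (-0.000003)·(0.000347)/(-0.000940) = 2.278472;  |Δ| = 0.000001
|z₅ − z₄| = 0.000001 < 10^{-4}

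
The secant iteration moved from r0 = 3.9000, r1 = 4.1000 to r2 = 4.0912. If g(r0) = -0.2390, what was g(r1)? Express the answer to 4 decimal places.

0.0110

The secant line through (3.9000, -0.2390) and (4.1000, g(r1)) crosses zero at r2 = 4.0912.
So (3.9000, -0.2390), (4.1000, g(r1)), (4.0912, 0) are collinear:
g(r1) = -0.2390 · (4.1000 − 4.0912) / (3.9000 − 4.0912) = -0.2390 · (0.008800)/(-0.191200) = 0.011000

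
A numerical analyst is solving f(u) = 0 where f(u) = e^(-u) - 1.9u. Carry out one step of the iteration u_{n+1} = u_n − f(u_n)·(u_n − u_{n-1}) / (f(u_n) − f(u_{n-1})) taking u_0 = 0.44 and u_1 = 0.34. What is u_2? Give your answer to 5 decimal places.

f(0.44) = -0.1919636, f(0.34) = 0.0657703
u_2 = 0.3400000 − 0.0657703·(0.3400000 − 0.4400000) / (0.0657703 − (-0.1919636)) = 0.3400000 − (-0.0065770)/(0.2577339) = 0.3655187

0.36552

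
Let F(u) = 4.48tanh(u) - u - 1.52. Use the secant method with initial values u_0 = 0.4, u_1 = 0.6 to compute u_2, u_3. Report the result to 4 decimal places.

0.4865, 0.4798

F(0.4) = -0.217829, F(0.6) = 0.285982
u_2 = 0.600000 − 0.285982·(0.600000 − 0.400000) / (0.285982 − (-0.217829)) = 0.600000 − (0.057196)/(0.503811) = 0.486472
F(0.486472) = 0.015854
u_3 = 0.486472 − 0.015854·(0.486472 − 0.600000) / (0.015854 − 0.285982) = 0.486472 − (-0.001800)/(-0.270128) = 0.479809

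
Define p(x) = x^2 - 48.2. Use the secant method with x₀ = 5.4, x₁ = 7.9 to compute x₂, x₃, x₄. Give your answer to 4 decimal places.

6.8316, 6.9354, 6.9427

p(5.4) = -19.040000, p(7.9) = 14.210000
x₂ = 7.900000 − 14.210000·(7.900000 − 5.400000) / (14.210000 − (-19.040000)) = 7.900000 − (35.525000)/(33.250000) = 6.831579
p(6.831579) = -1.529529
x₃ = 6.831579 − (-1.529529)·(6.831579 − 7.900000) / (-1.529529 − 14.210000) = 6.831579 − (1.634181)/(-15.739529) = 6.935406
p(6.935406) = -0.100151
x₄ = 6.935406 − (-0.100151)·(6.935406 − 6.831579) / (-0.100151 − (-1.529529)) = 6.935406 − (-0.010398)/(1.429379) = 6.942680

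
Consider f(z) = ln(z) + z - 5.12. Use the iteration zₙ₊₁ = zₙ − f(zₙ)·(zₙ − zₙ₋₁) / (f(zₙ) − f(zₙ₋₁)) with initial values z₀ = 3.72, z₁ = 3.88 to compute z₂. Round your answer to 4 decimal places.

3.7883

f(3.72) = -0.086276, f(3.88) = 0.115835
z₂ = 3.880000 − 0.115835·(3.880000 − 3.720000) / (0.115835 − (-0.086276)) = 3.880000 − (0.018534)/(0.202111) = 3.788300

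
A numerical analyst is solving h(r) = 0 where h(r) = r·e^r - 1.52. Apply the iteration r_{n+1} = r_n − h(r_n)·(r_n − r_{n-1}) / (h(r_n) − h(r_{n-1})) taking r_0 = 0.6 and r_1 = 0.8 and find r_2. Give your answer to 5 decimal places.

h(0.6) = -0.4267287, h(0.8) = 0.2604327
r_2 = 0.8000000 − 0.2604327·(0.8000000 − 0.6000000) / (0.2604327 − (-0.4267287)) = 0.8000000 − (0.0520865)/(0.6871615) = 0.7242004

0.72420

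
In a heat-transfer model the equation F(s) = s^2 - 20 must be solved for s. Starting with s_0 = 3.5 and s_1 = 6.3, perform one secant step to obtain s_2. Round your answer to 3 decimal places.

F(3.5) = -7.75000, F(6.3) = 19.69000
s_2 = 6.30000 − 19.69000·(6.30000 − 3.50000) / (19.69000 − (-7.75000)) = 6.30000 − (55.13200)/(27.44000) = 4.29082

4.291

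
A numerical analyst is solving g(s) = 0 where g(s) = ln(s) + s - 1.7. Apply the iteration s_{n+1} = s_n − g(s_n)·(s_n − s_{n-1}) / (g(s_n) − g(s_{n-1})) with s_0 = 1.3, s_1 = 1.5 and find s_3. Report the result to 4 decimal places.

1.3788

g(1.3) = -0.137636, g(1.5) = 0.205465
s_2 = 1.500000 − 0.205465·(1.500000 − 1.300000) / (0.205465 − (-0.137636)) = 1.500000 − (0.041093)/(0.343101) = 1.380230
g(1.380230) = 0.002481
s_3 = 1.380230 − 0.002481·(1.380230 − 1.500000) / (0.002481 − 0.205465) = 1.380230 − (-0.000297)/(-0.202984) = 1.378767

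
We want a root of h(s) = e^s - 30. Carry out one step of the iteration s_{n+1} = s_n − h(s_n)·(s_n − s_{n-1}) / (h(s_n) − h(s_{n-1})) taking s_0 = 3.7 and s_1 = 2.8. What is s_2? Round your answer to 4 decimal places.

3.3083

h(3.7) = 10.447304, h(2.8) = -13.555353
s_2 = 2.800000 − (-13.555353)·(2.800000 − 3.700000) / (-13.555353 − 10.447304) = 2.800000 − (12.199818)/(-24.002658) = 3.308269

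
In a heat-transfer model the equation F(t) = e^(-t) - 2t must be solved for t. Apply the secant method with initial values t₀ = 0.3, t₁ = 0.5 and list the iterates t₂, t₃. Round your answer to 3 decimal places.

0.353, 0.352

F(0.3) = 0.14082, F(0.5) = -0.39347
t₂ = 0.50000 − (-0.39347)·(0.50000 − 0.30000) / (-0.39347 − 0.14082) = 0.50000 − (-0.07869)/(-0.53429) = 0.35271
F(0.35271) = -0.00265
t₃ = 0.35271 − (-0.00265)·(0.35271 − 0.50000) / (-0.00265 − (-0.39347)) = 0.35271 − (0.00039)/(0.39082) = 0.35172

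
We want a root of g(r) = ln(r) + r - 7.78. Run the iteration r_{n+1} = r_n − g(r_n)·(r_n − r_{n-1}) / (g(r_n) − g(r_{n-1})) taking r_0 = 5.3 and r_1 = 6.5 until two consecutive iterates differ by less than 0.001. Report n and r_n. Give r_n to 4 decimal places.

g(5.3) = -0.812293, g(6.5) = 0.591802
r_2 = 6.500000 − 0.591802·(1.200000)/(1.404095) = 5.994221;  |Δ| = 0.505779
g(5.994221) = 0.005016
r_3 = 5.994221 − 0.005016·(-0.505779)/(-0.586786) = 5.989897;  |Δ| = 0.004324
g(5.989897) = -0.000029
r_4 = 5.989897 − (-0.000029)·(-0.004324)/(-0.005045) = 5.989922;  |Δ| = 0.000025
|r_4 − r_3| = 0.000025 < 0.001

n = 4, r_n = 5.9899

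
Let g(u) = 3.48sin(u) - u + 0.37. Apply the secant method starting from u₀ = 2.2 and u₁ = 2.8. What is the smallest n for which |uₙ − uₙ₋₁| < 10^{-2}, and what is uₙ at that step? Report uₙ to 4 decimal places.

n = 4, uₙ = 2.4875

g(2.2) = 0.983567, g(2.8) = -1.264241
u₂ = 2.800000 − (-1.264241)·(0.600000)/(-2.247809) = 2.462540;  |Δ| = 0.337460
g(2.462540) = 0.093094
u₃ = 2.462540 − 0.093094·(-0.337460)/(1.357335) = 2.485685;  |Δ| = 0.023145
g(2.485685) = 0.006692
u₄ = 2.485685 − 0.006692·(0.023145)/(-0.086402) = 2.487478;  |Δ| = 0.001793
|u₄ − u₃| = 0.001793 < 10^{-2}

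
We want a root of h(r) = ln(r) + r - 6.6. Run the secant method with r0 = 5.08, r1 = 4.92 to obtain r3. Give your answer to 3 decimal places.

4.992

h(5.08) = 0.10531, h(4.92) = -0.08669
r2 = 4.92000 − (-0.08669)·(4.92000 − 5.08000) / (-0.08669 − 0.10531) = 4.92000 − (0.01387)/(-0.19200) = 4.99224
h(4.99224) = 0.00013
r3 = 4.99224 − 0.00013·(4.99224 − 4.92000) / (0.00013 − (-0.08669)) = 4.99224 − (0.00001)/(0.08682) = 4.99214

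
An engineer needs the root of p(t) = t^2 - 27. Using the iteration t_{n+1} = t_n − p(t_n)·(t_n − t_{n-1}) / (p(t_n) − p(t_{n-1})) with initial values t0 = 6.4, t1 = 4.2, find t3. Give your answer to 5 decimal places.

p(6.4) = 13.9600000, p(4.2) = -9.3600000
t2 = 4.2000000 − (-9.3600000)·(4.2000000 − 6.4000000) / (-9.3600000 − 13.9600000) = 4.2000000 − (20.5920000)/(-23.3200000) = 5.0830189
p(5.0830189) = -1.1629192
t3 = 5.0830189 − (-1.1629192)·(5.0830189 − 4.2000000) / (-1.1629192 − (-9.3600000)) = 5.0830189 − (-1.0268796)/(8.1970808) = 5.2082927

5.20829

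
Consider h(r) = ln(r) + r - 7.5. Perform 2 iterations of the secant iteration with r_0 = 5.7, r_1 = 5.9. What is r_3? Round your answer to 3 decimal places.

5.751

h(5.7) = -0.05953, h(5.9) = 0.17495
r_2 = 5.90000 − 0.17495·(5.90000 − 5.70000) / (0.17495 − (-0.05953)) = 5.90000 − (0.03499)/(0.23449) = 5.75078
h(5.75078) = 0.00011
r_3 = 5.75078 − 0.00011·(5.75078 − 5.90000) / (0.00011 − 0.17495) = 5.75078 − (-0.00002)/(-0.17484) = 5.75068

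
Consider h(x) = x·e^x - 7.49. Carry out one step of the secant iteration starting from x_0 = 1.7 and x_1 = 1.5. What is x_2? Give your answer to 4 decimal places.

1.5594

h(1.7) = 1.815711, h(1.5) = -0.767466
x_2 = 1.500000 − (-0.767466)·(1.500000 − 1.700000) / (-0.767466 − 1.815711) = 1.500000 − (0.153493)/(-2.583177) = 1.559420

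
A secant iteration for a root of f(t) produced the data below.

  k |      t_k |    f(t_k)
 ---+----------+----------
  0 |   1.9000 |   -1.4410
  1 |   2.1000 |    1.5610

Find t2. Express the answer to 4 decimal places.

1.9960

t2 = 2.1000 − 1.5610·(2.1000 − 1.9000) / (1.5610 − (-1.4410))
   = 2.1000 − (0.312200)/(3.002000) = 1.996003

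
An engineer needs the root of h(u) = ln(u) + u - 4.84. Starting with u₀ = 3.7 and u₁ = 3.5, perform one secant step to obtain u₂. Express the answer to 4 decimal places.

3.5683

h(3.7) = 0.168333, h(3.5) = -0.087237
u₂ = 3.500000 − (-0.087237)·(3.500000 − 3.700000) / (-0.087237 − 0.168333) = 3.500000 − (0.017447)/(-0.255570) = 3.568269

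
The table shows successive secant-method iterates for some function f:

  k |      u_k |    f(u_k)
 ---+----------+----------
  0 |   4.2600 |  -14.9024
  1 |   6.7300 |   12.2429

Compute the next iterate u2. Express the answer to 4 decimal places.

u2 = 6.7300 − 12.2429·(6.7300 − 4.2600) / (12.2429 − (-14.9024))
   = 6.7300 − (30.239963)/(27.145300) = 5.615996

5.6160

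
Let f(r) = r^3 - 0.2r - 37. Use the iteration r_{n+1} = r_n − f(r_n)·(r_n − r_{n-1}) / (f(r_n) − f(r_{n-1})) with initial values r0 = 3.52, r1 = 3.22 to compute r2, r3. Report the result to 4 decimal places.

3.3456, 3.3525

f(3.52) = 5.910208, f(3.22) = -4.257752
r2 = 3.220000 − (-4.257752)·(3.220000 − 3.520000) / (-4.257752 − 5.910208) = 3.220000 − (1.277326)/(-10.167960) = 3.345623
f(3.345623) = -0.220933
r3 = 3.345623 − (-0.220933)·(3.345623 − 3.220000) / (-0.220933 − (-4.257752)) = 3.345623 − (-0.027754)/(4.036819) = 3.352498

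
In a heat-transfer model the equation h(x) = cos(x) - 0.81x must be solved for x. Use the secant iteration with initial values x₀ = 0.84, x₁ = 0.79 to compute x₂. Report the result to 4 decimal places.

h(0.84) = -0.012937, h(0.79) = 0.063945
x₂ = 0.790000 − 0.063945·(0.790000 − 0.840000) / (0.063945 − (-0.012937)) = 0.790000 − (-0.003197)/(0.076882) = 0.831586

0.8316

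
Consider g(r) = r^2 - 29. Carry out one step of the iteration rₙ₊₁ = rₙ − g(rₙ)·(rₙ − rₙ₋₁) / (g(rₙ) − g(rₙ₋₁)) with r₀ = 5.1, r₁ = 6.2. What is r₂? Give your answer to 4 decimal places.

g(5.1) = -2.990000, g(6.2) = 9.440000
r₂ = 6.200000 − 9.440000·(6.200000 − 5.100000) / (9.440000 − (-2.990000)) = 6.200000 − (10.384000)/(12.430000) = 5.364602

5.3646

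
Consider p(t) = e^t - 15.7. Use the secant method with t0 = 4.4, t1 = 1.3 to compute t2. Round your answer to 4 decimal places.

p(4.4) = 65.750869, p(1.3) = -12.030703
t2 = 1.300000 − (-12.030703)·(1.300000 − 4.400000) / (-12.030703 − 65.750869) = 1.300000 − (37.295180)/(-77.781572) = 1.779486

1.7795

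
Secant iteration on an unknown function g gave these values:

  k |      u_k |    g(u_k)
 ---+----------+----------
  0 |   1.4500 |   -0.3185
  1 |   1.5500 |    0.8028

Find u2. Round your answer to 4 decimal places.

1.4784

u2 = 1.5500 − 0.8028·(1.5500 − 1.4500) / (0.8028 − (-0.3185))
   = 1.5500 − (0.080280)/(1.121300) = 1.478405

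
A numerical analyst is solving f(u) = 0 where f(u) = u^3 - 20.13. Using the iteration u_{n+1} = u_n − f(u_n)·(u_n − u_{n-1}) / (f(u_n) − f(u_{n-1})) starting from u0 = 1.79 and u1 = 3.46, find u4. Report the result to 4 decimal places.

2.7266

f(1.79) = -14.394661, f(3.46) = 21.291736
u2 = 3.460000 − 21.291736·(3.460000 − 1.790000) / (21.291736 − (-14.394661)) = 3.460000 − (35.557199)/(35.686397) = 2.463620
f(2.463620) = -5.177240
u3 = 2.463620 − (-5.177240)·(2.463620 − 3.460000) / (-5.177240 − 21.291736) = 2.463620 − (5.158497)/(-26.468976) = 2.658509
f(2.658509) = -1.340540
u4 = 2.658509 − (-1.340540)·(2.658509 − 2.463620) / (-1.340540 − (-5.177240)) = 2.658509 − (-0.261256)/(3.836700) = 2.726603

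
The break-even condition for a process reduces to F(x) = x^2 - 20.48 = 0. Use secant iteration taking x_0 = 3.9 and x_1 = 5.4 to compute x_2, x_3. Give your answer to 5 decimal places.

F(3.9) = -5.2700000, F(5.4) = 8.6800000
x_2 = 5.4000000 − 8.6800000·(5.4000000 − 3.9000000) / (8.6800000 − (-5.2700000)) = 5.4000000 − (13.0200000)/(13.9500000) = 4.4666667
F(4.4666667) = -0.5288889
x_3 = 4.4666667 − (-0.5288889)·(4.4666667 − 5.4000000) / (-0.5288889 − 8.6800000) = 4.4666667 − (0.4936296)/(-9.2088889) = 4.5202703

4.46667, 4.52027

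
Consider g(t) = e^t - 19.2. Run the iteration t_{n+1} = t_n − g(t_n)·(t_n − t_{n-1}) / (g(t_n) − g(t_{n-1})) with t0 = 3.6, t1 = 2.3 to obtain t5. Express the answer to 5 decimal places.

g(3.6) = 17.3982344, g(2.3) = -9.2258175
t2 = 2.3000000 − (-9.2258175)·(2.3000000 − 3.6000000) / (-9.2258175 − 17.3982344) = 2.3000000 − (11.9935628)/(-26.6240520) = 2.7504785
g(2.7504785) = -3.5498814
t3 = 2.7504785 − (-3.5498814)·(2.7504785 − 2.3000000) / (-3.5498814 − (-9.2258175)) = 2.7504785 − (-1.5991452)/(5.6759361) = 3.0322197
g(3.0322197) = 1.5432258
t4 = 3.0322197 − 1.5432258·(3.0322197 − 2.7504785) / (1.5432258 − (-3.5498814)) = 3.0322197 − (0.4347903)/(5.0931072) = 2.9468513
g(2.9468513) = -0.1541098
t5 = 2.9468513 − (-0.1541098)·(2.9468513 − 3.0322197) / (-0.1541098 − 1.5432258) = 2.9468513 − (0.0131561)/(-1.6973356) = 2.9546024

2.95460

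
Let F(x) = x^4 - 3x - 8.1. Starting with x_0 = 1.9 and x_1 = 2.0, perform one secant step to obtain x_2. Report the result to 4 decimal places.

1.9288

F(1.9) = -0.767900, F(2.0) = 1.900000
x_2 = 2.000000 − 1.900000·(2.000000 − 1.900000) / (1.900000 − (-0.767900)) = 2.000000 − (0.190000)/(2.667900) = 1.928783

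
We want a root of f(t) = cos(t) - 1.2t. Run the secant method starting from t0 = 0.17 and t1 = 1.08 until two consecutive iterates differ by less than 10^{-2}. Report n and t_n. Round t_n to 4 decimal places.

n = 4, t_n = 0.6589

f(0.17) = 0.781585, f(1.08) = -0.824672
t2 = 1.080000 − (-0.824672)·(0.910000)/(-1.606256) = 0.612795;  |Δ| = 0.467205
f(0.612795) = 0.082690
t3 = 0.612795 − 0.082690·(-0.467205)/(0.907361) = 0.655372;  |Δ| = 0.042577
f(0.655372) = 0.006374
t4 = 0.655372 − 0.006374·(0.042577)/(-0.076316) = 0.658929;  |Δ| = 0.003556
|t4 − t3| = 0.003556 < 10^{-2}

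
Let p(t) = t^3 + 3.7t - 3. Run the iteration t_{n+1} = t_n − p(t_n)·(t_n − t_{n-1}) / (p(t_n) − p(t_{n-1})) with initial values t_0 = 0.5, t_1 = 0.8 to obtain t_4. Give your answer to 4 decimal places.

p(0.5) = -1.025000, p(0.8) = 0.472000
t_2 = 0.800000 − 0.472000·(0.800000 − 0.500000) / (0.472000 − (-1.025000)) = 0.800000 − (0.141600)/(1.497000) = 0.705411
p(0.705411) = -0.038964
t_3 = 0.705411 − (-0.038964)·(0.705411 − 0.800000) / (-0.038964 − 0.472000) = 0.705411 − (0.003686)/(-0.510964) = 0.712624
p(0.712624) = -0.001398
t_4 = 0.712624 − (-0.001398)·(0.712624 − 0.705411) / (-0.001398 − (-0.038964)) = 0.712624 − (-0.000010)/(0.037566) = 0.712892

0.7129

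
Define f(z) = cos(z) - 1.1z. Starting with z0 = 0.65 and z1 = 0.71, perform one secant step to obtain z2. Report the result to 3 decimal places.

0.697

f(0.65) = 0.08108, f(0.71) = -0.02264
z2 = 0.71000 − (-0.02264)·(0.71000 − 0.65000) / (-0.02264 − 0.08108) = 0.71000 − (-0.00136)/(-0.10372) = 0.69690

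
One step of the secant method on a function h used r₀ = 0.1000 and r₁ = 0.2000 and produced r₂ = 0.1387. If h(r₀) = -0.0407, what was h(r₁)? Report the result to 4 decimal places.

0.0645

The secant line through (0.1000, -0.0407) and (0.2000, h(r₁)) crosses zero at r₂ = 0.1387.
So (0.1000, -0.0407), (0.2000, h(r₁)), (0.1387, 0) are collinear:
h(r₁) = -0.0407 · (0.2000 − 0.1387) / (0.1000 − 0.1387) = -0.0407 · (0.061300)/(-0.038700) = 0.064468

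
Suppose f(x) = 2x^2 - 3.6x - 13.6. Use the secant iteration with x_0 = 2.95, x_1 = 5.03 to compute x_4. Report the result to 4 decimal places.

3.6596

f(2.95) = -6.815000, f(5.03) = 18.893800
x_2 = 5.030000 − 18.893800·(5.030000 − 2.950000) / (18.893800 − (-6.815000)) = 5.030000 − (39.299104)/(25.708800) = 3.501375
f(3.501375) = -1.685692
x_3 = 3.501375 − (-1.685692)·(3.501375 − 5.030000) / (-1.685692 − 18.893800) = 3.501375 − (2.576790)/(-20.579492) = 3.626587
f(3.626587) = -0.351447
x_4 = 3.626587 − (-0.351447)·(3.626587 − 3.501375) / (-0.351447 − (-1.685692)) = 3.626587 − (-0.044005)/(1.334245) = 3.659568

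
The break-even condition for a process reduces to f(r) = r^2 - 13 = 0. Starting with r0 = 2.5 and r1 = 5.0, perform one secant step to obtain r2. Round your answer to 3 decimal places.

3.400

f(2.5) = -6.75000, f(5.0) = 12.00000
r2 = 5.00000 − 12.00000·(5.00000 − 2.50000) / (12.00000 − (-6.75000)) = 5.00000 − (30.00000)/(18.75000) = 3.40000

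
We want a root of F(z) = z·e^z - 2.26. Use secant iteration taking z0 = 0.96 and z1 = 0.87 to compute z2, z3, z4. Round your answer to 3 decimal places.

F(0.96) = 0.24723, F(0.87) = -0.18339
z2 = 0.87000 − (-0.18339)·(0.87000 − 0.96000) / (-0.18339 − 0.24723) = 0.87000 − (0.01650)/(-0.43062) = 0.90833
F(0.90833) = -0.00719
z3 = 0.90833 − (-0.00719)·(0.90833 − 0.87000) / (-0.00719 − (-0.18339)) = 0.90833 − (-0.00028)/(0.17620) = 0.90989
F(0.90989) = 0.00022
z4 = 0.90989 − 0.00022·(0.90989 − 0.90833) / (0.00022 − (-0.00719)) = 0.90989 − (0.00000)/(0.00741) = 0.90985

0.908, 0.910, 0.910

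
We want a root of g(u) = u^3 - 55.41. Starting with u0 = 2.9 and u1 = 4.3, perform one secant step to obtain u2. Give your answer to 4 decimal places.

3.6879

g(2.9) = -31.021000, g(4.3) = 24.097000
u2 = 4.300000 − 24.097000·(4.300000 − 2.900000) / (24.097000 − (-31.021000)) = 4.300000 − (33.735800)/(55.118000) = 3.687935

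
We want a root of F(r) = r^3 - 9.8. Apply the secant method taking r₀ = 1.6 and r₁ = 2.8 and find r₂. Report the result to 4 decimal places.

F(1.6) = -5.704000, F(2.8) = 12.152000
r₂ = 2.800000 − 12.152000·(2.800000 − 1.600000) / (12.152000 − (-5.704000)) = 2.800000 − (14.582400)/(17.856000) = 1.983333

1.9833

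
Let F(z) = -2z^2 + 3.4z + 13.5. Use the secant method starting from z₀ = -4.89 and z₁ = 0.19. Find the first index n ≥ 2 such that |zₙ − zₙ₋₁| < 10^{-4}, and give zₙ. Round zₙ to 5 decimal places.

n = 8, zₙ = -1.88359

F(-4.89) = -50.9502000, F(0.19) = 14.0738000
z₂ = 0.1900000 − 14.0738000·(5.0800000)/(65.0240000) = -0.9095156;  |Δ| = 1.0995156
F(-0.9095156) = 8.7532095
z₃ = -0.9095156 − 8.7532095·(-1.0995156)/(-5.3205905) = -2.7183920;  |Δ| = 1.8088764
F(-2.7183920) = -10.5218436
z₄ = -2.7183920 − (-10.5218436)·(-1.8088764)/(-19.2750531) = -1.7309647;  |Δ| = 0.9874274
F(-1.7309647) = 1.6222426
z₅ = -1.7309647 − 1.6222426·(0.9874274)/(12.1440862) = -1.8628681;  |Δ| = 0.1319034
F(-1.8628681) = 0.2256931
z₆ = -1.8628681 − 0.2256931·(-0.1319034)/(-1.3965495) = -1.8841847;  |Δ| = 0.0213166
F(-1.8841847) = -0.0065323
z₇ = -1.8841847 − (-0.0065323)·(-0.0213166)/(-0.2322254) = -1.8835851;  |Δ| = 0.0005996
F(-1.8835851) = 0.0000248
z₈ = -1.8835851 − 0.0000248·(0.0005996)/(0.0065571) = -1.8835874;  |Δ| = 0.0000023
|z₈ − z₇| = 0.0000023 < 10^{-4}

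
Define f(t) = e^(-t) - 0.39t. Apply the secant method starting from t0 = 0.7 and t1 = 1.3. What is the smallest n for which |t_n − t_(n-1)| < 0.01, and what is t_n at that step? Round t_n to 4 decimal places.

f(0.7) = 0.223585, f(1.3) = -0.234468
t2 = 1.300000 − (-0.234468)·(0.600000)/(-0.458054) = 0.992872;  |Δ| = 0.307128
f(0.992872) = -0.016709
t3 = 0.992872 − (-0.016709)·(-0.307128)/(0.217759) = 0.969306;  |Δ| = 0.023567
f(0.969306) = 0.001317
t4 = 0.969306 − 0.001317·(-0.023567)/(0.018026) = 0.971028;  |Δ| = 0.001722
|t4 − t3| = 0.001722 < 0.01

n = 4, t_n = 0.9710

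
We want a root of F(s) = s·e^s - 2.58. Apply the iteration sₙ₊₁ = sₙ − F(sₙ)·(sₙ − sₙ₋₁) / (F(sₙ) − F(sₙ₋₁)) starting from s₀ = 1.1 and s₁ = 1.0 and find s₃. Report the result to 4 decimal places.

0.9741

F(1.1) = 0.724583, F(1.0) = 0.138282
s₂ = 1.000000 − 0.138282·(1.000000 − 1.100000) / (0.138282 − 0.724583) = 1.000000 − (-0.013828)/(-0.586301) = 0.976415
F(0.976415) = 0.012302
s₃ = 0.976415 − 0.012302·(0.976415 − 1.000000) / (0.012302 − 0.138282) = 0.976415 − (-0.000290)/(-0.125979) = 0.974111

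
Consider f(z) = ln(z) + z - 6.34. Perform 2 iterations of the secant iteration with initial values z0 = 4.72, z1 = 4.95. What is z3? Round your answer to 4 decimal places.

f(4.72) = -0.068191, f(4.95) = 0.209388
z2 = 4.950000 − 0.209388·(4.950000 − 4.720000) / (0.209388 − (-0.068191)) = 4.950000 − (0.048159)/(0.277579) = 4.776503
f(4.776503) = 0.000211
z3 = 4.776503 − 0.000211·(4.776503 − 4.950000) / (0.000211 − 0.209388) = 4.776503 − (-0.000037)/(-0.209176) = 4.776327

4.7763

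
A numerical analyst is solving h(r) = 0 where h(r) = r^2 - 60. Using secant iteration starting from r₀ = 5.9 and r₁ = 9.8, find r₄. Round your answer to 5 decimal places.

7.74642

h(5.9) = -25.1900000, h(9.8) = 36.0400000
r₂ = 9.8000000 − 36.0400000·(9.8000000 − 5.9000000) / (36.0400000 − (-25.1900000)) = 9.8000000 − (140.5560000)/(61.2300000) = 7.5044586
h(7.5044586) = -3.6831011
r₃ = 7.5044586 − (-3.6831011)·(7.5044586 − 9.8000000) / (-3.6831011 − 36.0400000) = 7.5044586 − (8.4547112)/(-39.7231011) = 7.7172998
h(7.7172998) = -0.4432843
r₄ = 7.7172998 − (-0.4432843)·(7.7172998 − 7.5044586) / (-0.4432843 − (-3.6831011)) = 7.7172998 − (-0.0943492)/(3.2398168) = 7.7464215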